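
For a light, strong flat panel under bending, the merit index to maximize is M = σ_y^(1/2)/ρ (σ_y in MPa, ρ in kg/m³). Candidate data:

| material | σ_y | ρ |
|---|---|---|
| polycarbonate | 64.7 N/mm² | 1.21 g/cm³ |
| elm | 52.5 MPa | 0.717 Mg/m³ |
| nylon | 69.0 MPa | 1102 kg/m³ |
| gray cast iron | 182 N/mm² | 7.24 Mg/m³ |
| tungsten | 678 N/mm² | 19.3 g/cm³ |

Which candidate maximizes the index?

elm

Convert each candidate to consistent units, then evaluate M:
  polycarbonate: σ_y = 64.70 MPa, ρ = 1210 kg/m³
  elm: σ_y = 52.50 MPa, ρ = 717.0 kg/m³
  nylon: σ_y = 69.00 MPa, ρ = 1102 kg/m³
  gray cast iron: σ_y = 182.0 MPa, ρ = 7240 kg/m³
  tungsten: σ_y = 678.0 MPa, ρ = 19300 kg/m³
  elm: M = 10.1×10⁻³
  nylon: M = 7.54×10⁻³
  polycarbonate: M = 6.65×10⁻³
  gray cast iron: M = 1.86×10⁻³
  tungsten: M = 1.35×10⁻³
Elm has the largest M.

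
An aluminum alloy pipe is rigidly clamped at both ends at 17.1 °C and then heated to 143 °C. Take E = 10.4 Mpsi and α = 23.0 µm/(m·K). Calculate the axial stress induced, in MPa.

208 MPa

E = 10.4 Mpsi = 71.71 GPa.
ΔT = 125.9 K. Constrained thermal stress σ = E·α·ΔT = 71.71×10³ MPa × 23.0×10⁻⁶ × 125.9 = 208 MPa (compressive).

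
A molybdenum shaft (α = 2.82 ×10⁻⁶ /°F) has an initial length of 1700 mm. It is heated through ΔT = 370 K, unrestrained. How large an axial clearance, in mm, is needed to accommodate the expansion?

Convert α: 2.82×10⁻⁶/°F × (9/5) = 5.08×10⁻⁶/K.
ΔL = α·L₀·ΔT = 5.08×10⁻⁶ × 1700 mm × 370.0 K = 3.19 mm.

3.19 mm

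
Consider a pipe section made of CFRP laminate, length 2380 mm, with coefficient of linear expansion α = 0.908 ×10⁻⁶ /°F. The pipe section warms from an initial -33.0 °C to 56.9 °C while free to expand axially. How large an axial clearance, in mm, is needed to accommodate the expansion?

Convert α: 0.908×10⁻⁶/°F × (9/5) = 1.63×10⁻⁶/K.
ΔT = 56.9 − (-33.0) = 89.90 K.
ΔL = α·L₀·ΔT = 1.63×10⁻⁶ × 2380 mm × 89.90 K = 0.350 mm.

0.350 mm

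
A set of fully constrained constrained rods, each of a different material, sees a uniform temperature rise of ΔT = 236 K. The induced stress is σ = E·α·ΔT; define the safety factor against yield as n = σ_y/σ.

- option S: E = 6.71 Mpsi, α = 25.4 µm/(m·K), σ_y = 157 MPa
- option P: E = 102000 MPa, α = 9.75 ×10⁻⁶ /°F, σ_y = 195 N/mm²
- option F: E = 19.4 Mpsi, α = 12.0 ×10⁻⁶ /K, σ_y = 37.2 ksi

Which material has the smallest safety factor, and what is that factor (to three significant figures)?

Converting E to GPa, α to ×10⁻⁶/K, σ_y to MPa, then σ and n for each:
  option S: E = 46.26, α = 25.4, σ_y = 157.0 → σ = 277 MPa, n = 0.566
  option P: E = 102.0, α = 17.6, σ_y = 195.0 → σ = 422 MPa, n = 0.462
  option F: E = 133.8, α = 12.0, σ_y = 256.5 → σ = 379 MPa, n = 0.677
The minimum is option P at n = 0.462.

option P, n = 0.462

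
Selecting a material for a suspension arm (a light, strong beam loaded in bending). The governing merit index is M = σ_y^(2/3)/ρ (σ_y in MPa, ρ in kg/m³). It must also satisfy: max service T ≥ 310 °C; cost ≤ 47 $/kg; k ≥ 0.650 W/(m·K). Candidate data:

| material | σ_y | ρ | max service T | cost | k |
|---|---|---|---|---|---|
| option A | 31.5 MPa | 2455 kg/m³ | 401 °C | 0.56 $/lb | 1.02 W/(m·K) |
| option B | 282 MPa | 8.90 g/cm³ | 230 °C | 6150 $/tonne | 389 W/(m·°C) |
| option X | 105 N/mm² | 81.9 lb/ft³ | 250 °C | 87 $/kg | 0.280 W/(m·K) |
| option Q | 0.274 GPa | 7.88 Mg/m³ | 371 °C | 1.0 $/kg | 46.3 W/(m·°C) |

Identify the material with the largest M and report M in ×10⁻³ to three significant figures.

option Q, M = 5.35×10⁻³

Screen on constraints: max service T ≥ 310 °C; cost ≤ 47 $/kg; k ≥ 0.650 W/(m·K). Survivors: option A, option Q.
Normalizing units and computing the index:
  option A: σ_y = 31.50 MPa, ρ = 2455 kg/m³
  option Q: σ_y = 274.0 MPa, ρ = 7880 kg/m³
  option Q: M = 5.35×10⁻³
  option A: M = 4.06×10⁻³
Highest index: option Q.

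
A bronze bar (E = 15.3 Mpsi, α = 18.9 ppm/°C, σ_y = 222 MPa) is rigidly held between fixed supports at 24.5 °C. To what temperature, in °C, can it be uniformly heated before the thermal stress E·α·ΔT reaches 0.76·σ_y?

E = 15.3 Mpsi = 105.5 GPa.
E·α·ΔT = 168.7 MPa ⇒ ΔT = 168.7 / (105.5×10³ × 18.9×10⁻⁶) = 84.62 K.
T = 24.5 + 84.62 = 109.1 °C.

109 °C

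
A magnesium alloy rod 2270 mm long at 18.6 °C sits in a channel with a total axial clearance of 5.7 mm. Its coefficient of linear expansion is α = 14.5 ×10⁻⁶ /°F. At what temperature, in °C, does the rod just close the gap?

115 °C

α = 14.5×10⁻⁶/°F × 9/5 = 26.1×10⁻⁶/K.
α·L₀·ΔT = 5.7 mm ⇒ ΔT = 5.7 / (26.1×10⁻⁶ × 2270.0) = 96.21 K.
T = 18.6 + 96.21 = 114.8 °C.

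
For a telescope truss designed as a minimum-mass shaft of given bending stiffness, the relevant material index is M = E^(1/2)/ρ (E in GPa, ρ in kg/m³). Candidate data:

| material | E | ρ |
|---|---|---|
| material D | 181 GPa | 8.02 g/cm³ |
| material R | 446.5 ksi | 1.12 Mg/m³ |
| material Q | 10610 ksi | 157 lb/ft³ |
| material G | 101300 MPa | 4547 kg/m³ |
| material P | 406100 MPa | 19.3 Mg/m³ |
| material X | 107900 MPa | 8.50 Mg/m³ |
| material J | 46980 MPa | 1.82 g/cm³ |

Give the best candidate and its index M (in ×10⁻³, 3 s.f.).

In SI units:
  material D: E = 181.0 GPa, ρ = 8020 kg/m³
  material R: E = 3.079 GPa, ρ = 1120 kg/m³
  material Q: E = 73.15 GPa, ρ = 2515 kg/m³
  material G: E = 101.3 GPa, ρ = 4547 kg/m³
  material P: E = 406.1 GPa, ρ = 19300 kg/m³
  material X: E = 107.9 GPa, ρ = 8500 kg/m³
  material J: E = 46.98 GPa, ρ = 1820 kg/m³
  material J: M = 3.77×10⁻³
  material Q: M = 3.40×10⁻³
  material G: M = 2.21×10⁻³
  material D: M = 1.68×10⁻³
  material R: M = 1.57×10⁻³
  material X: M = 1.22×10⁻³
  material P: M = 1.04×10⁻³
Material J has the largest M.

material J, M = 3.77×10⁻³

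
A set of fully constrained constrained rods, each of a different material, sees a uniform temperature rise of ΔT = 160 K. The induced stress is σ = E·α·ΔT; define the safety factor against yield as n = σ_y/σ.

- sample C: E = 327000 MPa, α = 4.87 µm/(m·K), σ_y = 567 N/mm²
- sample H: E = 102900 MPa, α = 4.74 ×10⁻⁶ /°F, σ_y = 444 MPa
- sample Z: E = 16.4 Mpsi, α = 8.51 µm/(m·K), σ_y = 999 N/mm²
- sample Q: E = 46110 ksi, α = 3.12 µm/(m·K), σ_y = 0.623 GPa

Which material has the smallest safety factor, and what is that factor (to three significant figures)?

With everything in SI (GPa, ×10⁻⁶/K, MPa):
  sample C: E = 327.0, α = 4.87, σ_y = 567.0 → σ = 255 MPa, n = 2.23
  sample H: E = 102.9, α = 8.53, σ_y = 444.0 → σ = 140 MPa, n = 3.16
  sample Z: E = 113.1, α = 8.51, σ_y = 999.0 → σ = 154 MPa, n = 6.49
  sample Q: E = 317.9, α = 3.12, σ_y = 623.0 → σ = 159 MPa, n = 3.93
The minimum is sample C at n = 2.23.

sample C, n = 2.23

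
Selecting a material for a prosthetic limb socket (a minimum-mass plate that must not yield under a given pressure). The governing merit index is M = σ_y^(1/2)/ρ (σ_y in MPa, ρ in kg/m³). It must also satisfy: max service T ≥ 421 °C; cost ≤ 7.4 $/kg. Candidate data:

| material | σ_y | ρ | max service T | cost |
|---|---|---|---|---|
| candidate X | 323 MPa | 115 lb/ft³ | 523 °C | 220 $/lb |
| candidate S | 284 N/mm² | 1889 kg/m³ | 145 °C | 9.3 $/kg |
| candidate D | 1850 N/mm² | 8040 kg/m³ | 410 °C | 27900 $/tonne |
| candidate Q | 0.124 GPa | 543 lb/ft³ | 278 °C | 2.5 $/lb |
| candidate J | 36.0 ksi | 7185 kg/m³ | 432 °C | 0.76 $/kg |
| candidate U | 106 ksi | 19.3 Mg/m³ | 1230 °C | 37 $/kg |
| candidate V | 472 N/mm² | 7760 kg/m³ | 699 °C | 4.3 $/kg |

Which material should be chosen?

candidate V

Screen on constraints: max service T ≥ 421 °C; cost ≤ 7.4 $/kg. Survivors: candidate J, candidate V.
Putting every candidate on a common basis:
  candidate J: σ_y = 248.2 MPa, ρ = 7185 kg/m³
  candidate V: σ_y = 472.0 MPa, ρ = 7760 kg/m³
  candidate V: M = 2.80×10⁻³
  candidate J: M = 2.19×10⁻³
Candidate V ranks first.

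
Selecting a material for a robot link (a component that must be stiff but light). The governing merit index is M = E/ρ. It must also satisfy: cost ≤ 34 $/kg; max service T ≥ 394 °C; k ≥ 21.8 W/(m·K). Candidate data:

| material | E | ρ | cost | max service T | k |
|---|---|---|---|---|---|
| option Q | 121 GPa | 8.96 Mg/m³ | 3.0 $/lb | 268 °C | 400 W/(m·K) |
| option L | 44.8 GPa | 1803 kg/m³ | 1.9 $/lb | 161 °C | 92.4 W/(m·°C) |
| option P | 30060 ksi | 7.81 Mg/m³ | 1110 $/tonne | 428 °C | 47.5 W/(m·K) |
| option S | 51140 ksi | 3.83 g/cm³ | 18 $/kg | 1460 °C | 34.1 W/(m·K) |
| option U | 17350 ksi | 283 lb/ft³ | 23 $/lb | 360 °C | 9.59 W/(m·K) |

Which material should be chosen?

Screen on constraints: cost ≤ 34 $/kg; max service T ≥ 394 °C; k ≥ 21.8 W/(m·K). Survivors: option P, option S.
Putting every candidate on a common basis:
  option P: E = 207.3 GPa, ρ = 7810 kg/m³
  option S: E = 352.6 GPa, ρ = 3830 kg/m³
  option S: M = 92.1 MN·m/kg
  option P: M = 26.5 MN·m/kg
Option S ranks first.

option S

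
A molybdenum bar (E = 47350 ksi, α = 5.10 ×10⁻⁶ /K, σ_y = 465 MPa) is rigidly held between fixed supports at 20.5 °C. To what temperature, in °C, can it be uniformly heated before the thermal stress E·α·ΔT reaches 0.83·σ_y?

252 °C

E = 47350 ksi = 326.5 GPa.
E·α·ΔT = 385.9 MPa ⇒ ΔT = 385.9 / (326.5×10³ × 5.10×10⁻⁶) = 231.8 K.
T = 20.5 + 231.8 = 252.3 °C.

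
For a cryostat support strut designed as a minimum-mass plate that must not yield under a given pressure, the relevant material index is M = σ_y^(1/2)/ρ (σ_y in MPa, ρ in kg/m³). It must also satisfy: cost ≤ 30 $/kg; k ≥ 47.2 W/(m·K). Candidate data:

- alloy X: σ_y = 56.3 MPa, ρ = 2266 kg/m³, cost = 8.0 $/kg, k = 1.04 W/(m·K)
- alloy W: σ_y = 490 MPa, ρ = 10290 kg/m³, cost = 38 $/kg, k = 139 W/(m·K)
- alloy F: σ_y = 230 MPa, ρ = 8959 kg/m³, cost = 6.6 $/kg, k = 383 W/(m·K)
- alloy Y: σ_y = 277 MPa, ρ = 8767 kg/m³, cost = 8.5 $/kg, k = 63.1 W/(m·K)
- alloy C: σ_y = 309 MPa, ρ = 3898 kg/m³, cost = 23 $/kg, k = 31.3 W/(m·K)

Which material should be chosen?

alloy Y

Screen on constraints: cost ≤ 30 $/kg; k ≥ 47.2 W/(m·K). Survivors: alloy F, alloy Y.
Computing M directly (units already consistent):
  alloy Y: M = 1.90×10⁻³
  alloy F: M = 1.69×10⁻³
Highest index: alloy Y.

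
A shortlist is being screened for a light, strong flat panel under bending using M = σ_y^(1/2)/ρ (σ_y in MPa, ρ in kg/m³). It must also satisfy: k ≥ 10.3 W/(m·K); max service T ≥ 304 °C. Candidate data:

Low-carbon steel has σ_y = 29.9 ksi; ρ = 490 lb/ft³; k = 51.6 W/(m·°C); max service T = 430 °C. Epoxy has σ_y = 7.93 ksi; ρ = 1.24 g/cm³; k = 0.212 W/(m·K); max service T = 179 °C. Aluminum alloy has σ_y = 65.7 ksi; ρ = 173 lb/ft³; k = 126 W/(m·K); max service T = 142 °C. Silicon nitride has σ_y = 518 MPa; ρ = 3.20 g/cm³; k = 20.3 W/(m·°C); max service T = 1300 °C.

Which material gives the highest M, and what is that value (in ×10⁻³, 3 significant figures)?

silicon nitride, M = 7.11×10⁻³

Screen on constraints: k ≥ 10.3 W/(m·K); max service T ≥ 304 °C. Survivors: low-carbon steel, silicon nitride.
Convert each candidate to consistent units, then evaluate M:
  low-carbon steel: σ_y = 206.2 MPa, ρ = 7849 kg/m³
  silicon nitride: σ_y = 518.0 MPa, ρ = 3200 kg/m³
  silicon nitride: M = 7.11×10⁻³
  low-carbon steel: M = 1.83×10⁻³
Silicon nitride has the largest M.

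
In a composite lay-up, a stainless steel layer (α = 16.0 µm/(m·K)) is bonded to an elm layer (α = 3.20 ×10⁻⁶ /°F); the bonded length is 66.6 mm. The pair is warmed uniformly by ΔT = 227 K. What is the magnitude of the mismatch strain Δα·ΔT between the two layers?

elm: α = 3.20×10⁻⁶/°F × 9/5 = 5.76×10⁻⁶/K.
Δα = |16.0 − 5.76|×10⁻⁶/K = 10.2×10⁻⁶/K.
Mismatch strain = Δα·ΔT = 10.2×10⁻⁶ × 227.0 = 2.32×10⁻³.

2.32×10⁻³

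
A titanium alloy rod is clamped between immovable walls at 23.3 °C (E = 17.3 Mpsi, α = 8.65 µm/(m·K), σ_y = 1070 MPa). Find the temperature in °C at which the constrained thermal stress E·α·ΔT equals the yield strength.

E = 17.3 Mpsi = 119.3 GPa.
E·α·ΔT = 1070 MPa ⇒ ΔT = 1070 / (119.3×10³ × 8.65×10⁻⁶) = 1037 K.
T = 23.3 + 1037 = 1060 °C.

1060 °C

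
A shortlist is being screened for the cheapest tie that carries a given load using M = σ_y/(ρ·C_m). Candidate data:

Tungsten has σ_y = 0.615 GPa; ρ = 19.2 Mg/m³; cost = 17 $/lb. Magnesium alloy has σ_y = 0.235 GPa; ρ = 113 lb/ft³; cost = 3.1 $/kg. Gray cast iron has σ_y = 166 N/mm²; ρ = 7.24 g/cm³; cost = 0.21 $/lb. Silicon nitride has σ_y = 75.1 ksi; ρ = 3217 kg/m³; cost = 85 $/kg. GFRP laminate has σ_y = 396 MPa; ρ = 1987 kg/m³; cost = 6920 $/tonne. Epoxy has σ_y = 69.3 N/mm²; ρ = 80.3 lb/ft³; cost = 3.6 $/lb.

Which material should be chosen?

In SI units:
  tungsten: σ_y = 615.0 MPa, ρ = 19200 kg/m³, cost = 37.48 $/kg
  magnesium alloy: σ_y = 235.0 MPa, ρ = 1810 kg/m³, cost = 3.100 $/kg
  gray cast iron: σ_y = 166.0 MPa, ρ = 7240 kg/m³, cost = 0.4630 $/kg
  silicon nitride: σ_y = 517.8 MPa, ρ = 3217 kg/m³, cost = 85.00 $/kg
  GFRP laminate: σ_y = 396.0 MPa, ρ = 1987 kg/m³, cost = 6.920 $/kg
  epoxy: σ_y = 69.30 MPa, ρ = 1286 kg/m³, cost = 7.937 $/kg
  gray cast iron: M = 49.5 kN·m per $
  magnesium alloy: M = 41.9 kN·m per $
  GFRP laminate: M = 28.8 kN·m per $
  epoxy: M = 6.79 kN·m per $
  silicon nitride: M = 1.89 kN·m per $
  tungsten: M = 0.855 kN·m per $
Gray cast iron has the largest M.

gray cast iron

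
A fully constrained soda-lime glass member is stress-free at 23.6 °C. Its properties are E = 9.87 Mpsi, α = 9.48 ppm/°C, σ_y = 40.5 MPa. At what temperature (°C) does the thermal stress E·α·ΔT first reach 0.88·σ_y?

78.8 °C

E = 9.87 Mpsi = 68.05 GPa.
E·α·ΔT = 35.64 MPa ⇒ ΔT = 35.64 / (68.05×10³ × 9.48×10⁻⁶) = 55.25 K.
T = 23.6 + 55.25 = 78.85 °C.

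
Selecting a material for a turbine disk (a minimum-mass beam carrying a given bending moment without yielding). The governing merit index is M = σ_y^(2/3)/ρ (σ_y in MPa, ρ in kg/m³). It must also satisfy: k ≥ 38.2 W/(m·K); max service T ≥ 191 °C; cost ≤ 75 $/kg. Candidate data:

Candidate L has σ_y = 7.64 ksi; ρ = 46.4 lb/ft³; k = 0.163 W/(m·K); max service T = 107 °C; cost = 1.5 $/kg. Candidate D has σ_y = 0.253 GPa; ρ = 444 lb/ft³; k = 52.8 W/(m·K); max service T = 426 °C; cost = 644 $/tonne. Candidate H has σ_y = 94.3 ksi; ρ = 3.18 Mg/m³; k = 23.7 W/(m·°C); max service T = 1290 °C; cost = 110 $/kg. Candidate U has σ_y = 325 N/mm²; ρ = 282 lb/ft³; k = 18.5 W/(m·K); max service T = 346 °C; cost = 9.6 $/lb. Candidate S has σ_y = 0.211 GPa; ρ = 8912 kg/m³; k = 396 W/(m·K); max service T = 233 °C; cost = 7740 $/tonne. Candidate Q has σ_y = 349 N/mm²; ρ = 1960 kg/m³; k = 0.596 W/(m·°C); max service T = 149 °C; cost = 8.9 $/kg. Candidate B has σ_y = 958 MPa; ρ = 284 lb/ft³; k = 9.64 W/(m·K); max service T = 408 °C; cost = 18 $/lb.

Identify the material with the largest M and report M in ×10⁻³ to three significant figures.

candidate D, M = 5.62×10⁻³

Screen on constraints: k ≥ 38.2 W/(m·K); max service T ≥ 191 °C; cost ≤ 75 $/kg. Survivors: candidate D, candidate S.
In SI units:
  candidate D: σ_y = 253.0 MPa, ρ = 7112 kg/m³
  candidate S: σ_y = 211.0 MPa, ρ = 8912 kg/m³
  candidate D: M = 5.62×10⁻³
  candidate S: M = 3.98×10⁻³
The maximum is for candidate D.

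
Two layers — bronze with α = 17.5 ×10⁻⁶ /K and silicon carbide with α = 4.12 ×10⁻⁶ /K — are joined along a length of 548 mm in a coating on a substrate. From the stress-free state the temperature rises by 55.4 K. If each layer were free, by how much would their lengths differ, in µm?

Δα = |17.5 − 4.12|×10⁻⁶/K = 13.4×10⁻⁶/K.
ΔL_mismatch = Δα·L·ΔT = 13.4×10⁻⁶ × 548.0 mm × 55.4 K = 406 µm.

406 µm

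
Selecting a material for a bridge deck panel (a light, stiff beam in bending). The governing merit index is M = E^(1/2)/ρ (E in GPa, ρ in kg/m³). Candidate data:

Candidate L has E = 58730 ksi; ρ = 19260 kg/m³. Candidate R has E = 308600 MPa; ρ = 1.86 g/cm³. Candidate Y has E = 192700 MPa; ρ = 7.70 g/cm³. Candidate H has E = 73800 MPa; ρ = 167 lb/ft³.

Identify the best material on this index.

candidate R

Normalizing units and computing the index:
  candidate L: E = 404.9 GPa, ρ = 19260 kg/m³
  candidate R: E = 308.6 GPa, ρ = 1860 kg/m³
  candidate Y: E = 192.7 GPa, ρ = 7700 kg/m³
  candidate H: E = 73.80 GPa, ρ = 2675 kg/m³
  candidate R: M = 9.44×10⁻³
  candidate H: M = 3.21×10⁻³
  candidate Y: M = 1.80×10⁻³
  candidate L: M = 1.04×10⁻³
Highest index: candidate R.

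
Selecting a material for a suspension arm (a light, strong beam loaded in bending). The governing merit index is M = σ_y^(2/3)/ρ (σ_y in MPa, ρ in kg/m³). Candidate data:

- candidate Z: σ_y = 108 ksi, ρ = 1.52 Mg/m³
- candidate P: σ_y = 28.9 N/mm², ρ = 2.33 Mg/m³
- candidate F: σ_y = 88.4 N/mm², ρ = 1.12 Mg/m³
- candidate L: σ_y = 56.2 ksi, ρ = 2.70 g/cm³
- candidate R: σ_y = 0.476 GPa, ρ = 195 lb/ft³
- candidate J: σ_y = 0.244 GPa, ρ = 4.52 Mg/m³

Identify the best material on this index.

candidate Z

Convert each candidate to consistent units, then evaluate M:
  candidate Z: σ_y = 744.6 MPa, ρ = 1520 kg/m³
  candidate P: σ_y = 28.90 MPa, ρ = 2330 kg/m³
  candidate F: σ_y = 88.40 MPa, ρ = 1120 kg/m³
  candidate L: σ_y = 387.5 MPa, ρ = 2700 kg/m³
  candidate R: σ_y = 476.0 MPa, ρ = 3124 kg/m³
  candidate J: σ_y = 244.0 MPa, ρ = 4520 kg/m³
  candidate Z: M = 54.0×10⁻³
  candidate L: M = 19.7×10⁻³
  candidate R: M = 19.5×10⁻³
  candidate F: M = 17.7×10⁻³
  candidate J: M = 8.64×10⁻³
  candidate P: M = 4.04×10⁻³
Highest index: candidate Z.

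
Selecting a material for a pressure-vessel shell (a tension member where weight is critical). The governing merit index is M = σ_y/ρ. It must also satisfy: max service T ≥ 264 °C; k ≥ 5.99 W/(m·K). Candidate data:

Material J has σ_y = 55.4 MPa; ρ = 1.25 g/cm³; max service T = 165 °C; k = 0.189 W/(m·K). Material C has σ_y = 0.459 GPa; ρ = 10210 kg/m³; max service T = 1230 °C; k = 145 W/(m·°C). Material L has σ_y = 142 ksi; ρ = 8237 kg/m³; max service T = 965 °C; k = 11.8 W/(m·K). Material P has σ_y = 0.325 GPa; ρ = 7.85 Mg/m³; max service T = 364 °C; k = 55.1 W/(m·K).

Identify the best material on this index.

material L

Screen on constraints: max service T ≥ 264 °C; k ≥ 5.99 W/(m·K). Survivors: material C, material L, material P.
After converting to SI:
  material C: σ_y = 459.0 MPa, ρ = 10210 kg/m³
  material L: σ_y = 979.1 MPa, ρ = 8237 kg/m³
  material P: σ_y = 325.0 MPa, ρ = 7850 kg/m³
  material L: M = 119 kN·m/kg
  material C: M = 45.0 kN·m/kg
  material P: M = 41.4 kN·m/kg
The maximum is for material L.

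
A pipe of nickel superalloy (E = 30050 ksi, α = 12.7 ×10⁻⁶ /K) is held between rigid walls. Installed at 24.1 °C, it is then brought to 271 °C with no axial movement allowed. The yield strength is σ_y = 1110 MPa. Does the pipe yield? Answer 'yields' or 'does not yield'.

E = 30050 ksi = 207.2 GPa.
ΔT = 246.9 K. Constrained thermal stress σ = E·α·ΔT = 207.2×10³ MPa × 12.7×10⁻⁶ × 246.9 = 650 MPa (compressive).
Compare to σ_y = 1110 MPa: σ < σ_y, so it does not yield.

does not yield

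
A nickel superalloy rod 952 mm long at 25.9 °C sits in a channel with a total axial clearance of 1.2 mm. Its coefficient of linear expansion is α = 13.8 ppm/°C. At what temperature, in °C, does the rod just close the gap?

117 °C

α·L₀·ΔT = 1.2 mm ⇒ ΔT = 1.2 / (13.8×10⁻⁶ × 952.0) = 91.34 K.
T = 25.9 + 91.34 = 117.2 °C.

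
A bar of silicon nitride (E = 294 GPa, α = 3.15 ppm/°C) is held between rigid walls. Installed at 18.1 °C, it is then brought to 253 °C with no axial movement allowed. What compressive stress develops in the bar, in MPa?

218 MPa

ΔT = 234.9 K. Constrained thermal stress σ = E·α·ΔT = 294.0×10³ MPa × 3.15×10⁻⁶ × 234.9 = 218 MPa (compressive).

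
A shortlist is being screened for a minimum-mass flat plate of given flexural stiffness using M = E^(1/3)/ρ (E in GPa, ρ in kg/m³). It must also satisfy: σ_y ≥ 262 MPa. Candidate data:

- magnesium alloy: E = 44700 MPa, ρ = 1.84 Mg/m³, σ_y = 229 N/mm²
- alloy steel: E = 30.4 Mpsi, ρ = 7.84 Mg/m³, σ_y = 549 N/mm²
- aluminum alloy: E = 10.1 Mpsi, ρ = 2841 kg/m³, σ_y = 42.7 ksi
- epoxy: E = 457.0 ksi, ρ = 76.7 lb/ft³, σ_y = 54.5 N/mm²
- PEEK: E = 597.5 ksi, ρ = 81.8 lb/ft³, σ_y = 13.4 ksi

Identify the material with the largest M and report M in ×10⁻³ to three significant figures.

Screen on constraints: σ_y ≥ 262 MPa. Survivors: alloy steel, aluminum alloy.
Normalizing units and computing the index:
  alloy steel: E = 209.6 GPa, ρ = 7840 kg/m³
  aluminum alloy: E = 69.64 GPa, ρ = 2841 kg/m³
  aluminum alloy: M = 1.45×10⁻³
  alloy steel: M = 0.758×10⁻³
The maximum is for aluminum alloy.

aluminum alloy, M = 1.45×10⁻³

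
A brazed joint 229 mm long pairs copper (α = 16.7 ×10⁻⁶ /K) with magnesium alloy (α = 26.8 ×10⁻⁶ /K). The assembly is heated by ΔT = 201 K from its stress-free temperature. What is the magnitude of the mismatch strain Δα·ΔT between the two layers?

Δα = |16.7 − 26.8|×10⁻⁶/K = 10.1×10⁻⁶/K.
Mismatch strain = Δα·ΔT = 10.1×10⁻⁶ × 201.0 = 2.03×10⁻³.

2.03×10⁻³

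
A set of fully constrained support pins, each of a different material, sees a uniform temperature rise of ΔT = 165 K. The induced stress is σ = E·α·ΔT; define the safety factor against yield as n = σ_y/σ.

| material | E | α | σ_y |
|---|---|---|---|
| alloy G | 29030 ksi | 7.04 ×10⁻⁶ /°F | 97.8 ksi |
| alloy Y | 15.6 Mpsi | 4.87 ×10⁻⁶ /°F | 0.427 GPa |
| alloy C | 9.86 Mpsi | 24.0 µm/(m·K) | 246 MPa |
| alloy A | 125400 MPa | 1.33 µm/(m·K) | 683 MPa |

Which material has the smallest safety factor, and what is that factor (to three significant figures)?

Per material, after unit conversion:
  alloy G: E = 200.2, α = 12.7, σ_y = 674.3 → σ = 418 MPa, n = 1.61
  alloy Y: E = 107.6, α = 8.77, σ_y = 427.0 → σ = 156 MPa, n = 2.74
  alloy C: E = 67.98, α = 24.0, σ_y = 246.0 → σ = 269 MPa, n = 0.914
  alloy A: E = 125.4, α = 1.33, σ_y = 683.0 → σ = 27.5 MPa, n = 24.8
Alloy C has the lowest safety factor, n = 0.914.

alloy C, n = 0.914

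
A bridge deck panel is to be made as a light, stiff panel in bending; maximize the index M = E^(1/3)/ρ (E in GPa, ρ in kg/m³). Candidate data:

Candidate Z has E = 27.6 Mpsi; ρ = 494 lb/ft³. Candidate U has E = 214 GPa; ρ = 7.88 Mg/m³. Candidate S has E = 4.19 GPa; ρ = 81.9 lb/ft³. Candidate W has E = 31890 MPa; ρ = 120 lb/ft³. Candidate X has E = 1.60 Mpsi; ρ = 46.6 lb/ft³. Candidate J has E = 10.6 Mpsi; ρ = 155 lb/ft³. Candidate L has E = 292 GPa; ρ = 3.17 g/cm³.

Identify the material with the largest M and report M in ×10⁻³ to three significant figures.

In SI units:
  candidate Z: E = 190.3 GPa, ρ = 7913 kg/m³
  candidate U: E = 214.0 GPa, ρ = 7880 kg/m³
  candidate S: E = 4.190 GPa, ρ = 1312 kg/m³
  candidate W: E = 31.89 GPa, ρ = 1922 kg/m³
  candidate X: E = 11.03 GPa, ρ = 746.5 kg/m³
  candidate J: E = 73.08 GPa, ρ = 2483 kg/m³
  candidate L: E = 292.0 GPa, ρ = 3170 kg/m³
  candidate X: M = 2.98×10⁻³
  candidate L: M = 2.09×10⁻³
  candidate J: M = 1.68×10⁻³
  candidate W: M = 1.65×10⁻³
  candidate S: M = 1.23×10⁻³
  candidate U: M = 0.759×10⁻³
  candidate Z: M = 0.727×10⁻³
Candidate X ranks first.

candidate X, M = 2.98×10⁻³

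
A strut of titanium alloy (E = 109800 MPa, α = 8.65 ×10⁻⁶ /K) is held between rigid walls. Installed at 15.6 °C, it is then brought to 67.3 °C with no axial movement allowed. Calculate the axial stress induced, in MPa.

E = 109800 MPa = 109.8 GPa.
ΔT = 51.70 K. Constrained thermal stress σ = E·α·ΔT = 109.8×10³ MPa × 8.65×10⁻⁶ × 51.70 = 49.1 MPa (compressive).

49.1 MPa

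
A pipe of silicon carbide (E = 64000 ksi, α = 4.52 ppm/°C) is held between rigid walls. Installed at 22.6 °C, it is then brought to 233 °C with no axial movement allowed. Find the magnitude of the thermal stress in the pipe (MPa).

E = 64000 ksi = 441.3 GPa.
ΔT = 210.4 K. Constrained thermal stress σ = E·α·ΔT = 441.3×10³ MPa × 4.52×10⁻⁶ × 210.4 = 420 MPa (compressive).

420 MPa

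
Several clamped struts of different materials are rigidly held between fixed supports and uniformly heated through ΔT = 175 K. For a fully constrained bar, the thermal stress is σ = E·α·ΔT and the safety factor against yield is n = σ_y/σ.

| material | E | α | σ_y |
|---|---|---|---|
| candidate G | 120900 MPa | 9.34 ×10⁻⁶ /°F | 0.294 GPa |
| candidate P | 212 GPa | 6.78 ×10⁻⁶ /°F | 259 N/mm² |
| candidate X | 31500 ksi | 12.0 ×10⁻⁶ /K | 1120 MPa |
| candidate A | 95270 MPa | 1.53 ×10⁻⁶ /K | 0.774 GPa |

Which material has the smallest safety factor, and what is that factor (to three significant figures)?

candidate P, n = 0.572

With everything in SI (GPa, ×10⁻⁶/K, MPa):
  candidate G: E = 120.9, α = 16.8, σ_y = 294.0 → σ = 356 MPa, n = 0.827
  candidate P: E = 212.0, α = 12.2, σ_y = 259.0 → σ = 453 MPa, n = 0.572
  candidate X: E = 217.2, α = 12.0, σ_y = 1120 → σ = 456 MPa, n = 2.46
  candidate A: E = 95.27, α = 1.53, σ_y = 774.0 → σ = 25.5 MPa, n = 30.3
The minimum is candidate P at n = 0.572.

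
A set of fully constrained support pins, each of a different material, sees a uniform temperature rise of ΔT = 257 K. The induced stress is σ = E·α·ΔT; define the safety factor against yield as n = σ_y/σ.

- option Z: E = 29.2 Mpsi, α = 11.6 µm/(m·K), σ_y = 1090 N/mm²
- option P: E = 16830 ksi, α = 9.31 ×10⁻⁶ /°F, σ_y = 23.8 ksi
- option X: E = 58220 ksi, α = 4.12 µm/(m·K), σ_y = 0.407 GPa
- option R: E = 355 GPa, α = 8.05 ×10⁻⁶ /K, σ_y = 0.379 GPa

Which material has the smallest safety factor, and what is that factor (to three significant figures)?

Per material, after unit conversion:
  option Z: E = 201.3, α = 11.6, σ_y = 1090 → σ = 600 MPa, n = 1.82
  option P: E = 116.0, α = 16.8, σ_y = 164.1 → σ = 500 MPa, n = 0.328
  option X: E = 401.4, α = 4.12, σ_y = 407.0 → σ = 425 MPa, n = 0.958
  option R: E = 355.0, α = 8.05, σ_y = 379.0 → σ = 734 MPa, n = 0.516
The minimum is option P at n = 0.328.

option P, n = 0.328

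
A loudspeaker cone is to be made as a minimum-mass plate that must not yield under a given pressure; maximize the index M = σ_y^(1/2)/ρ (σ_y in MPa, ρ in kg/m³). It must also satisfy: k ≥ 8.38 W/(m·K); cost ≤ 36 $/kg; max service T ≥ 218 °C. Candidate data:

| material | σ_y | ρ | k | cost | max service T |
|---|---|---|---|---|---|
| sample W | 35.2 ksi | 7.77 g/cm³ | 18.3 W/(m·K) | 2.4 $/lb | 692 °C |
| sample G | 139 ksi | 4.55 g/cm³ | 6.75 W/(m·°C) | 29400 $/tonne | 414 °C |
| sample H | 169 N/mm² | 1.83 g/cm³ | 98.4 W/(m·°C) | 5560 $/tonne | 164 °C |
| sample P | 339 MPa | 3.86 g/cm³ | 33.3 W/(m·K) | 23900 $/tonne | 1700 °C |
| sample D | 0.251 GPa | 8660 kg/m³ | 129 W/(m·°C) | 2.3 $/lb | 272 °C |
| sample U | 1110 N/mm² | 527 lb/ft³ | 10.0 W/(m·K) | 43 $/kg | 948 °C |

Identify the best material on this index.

Screen on constraints: k ≥ 8.38 W/(m·K); cost ≤ 36 $/kg; max service T ≥ 218 °C. Survivors: sample W, sample P, sample D.
In SI units:
  sample W: σ_y = 242.7 MPa, ρ = 7770 kg/m³
  sample P: σ_y = 339.0 MPa, ρ = 3860 kg/m³
  sample D: σ_y = 251.0 MPa, ρ = 8660 kg/m³
  sample P: M = 4.77×10⁻³
  sample W: M = 2.00×10⁻³
  sample D: M = 1.83×10⁻³
The maximum is for sample P.

sample P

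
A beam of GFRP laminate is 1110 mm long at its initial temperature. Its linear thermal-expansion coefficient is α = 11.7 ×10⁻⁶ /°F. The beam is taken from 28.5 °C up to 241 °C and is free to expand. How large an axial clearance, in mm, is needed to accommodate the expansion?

Convert α: 11.7×10⁻⁶/°F × (9/5) = 21.1×10⁻⁶/K.
ΔT = 241 − 28.5 = 212.5 K.
ΔL = α·L₀·ΔT = 21.1×10⁻⁶ × 1110 mm × 212.5 K = 4.97 mm.

4.97 mm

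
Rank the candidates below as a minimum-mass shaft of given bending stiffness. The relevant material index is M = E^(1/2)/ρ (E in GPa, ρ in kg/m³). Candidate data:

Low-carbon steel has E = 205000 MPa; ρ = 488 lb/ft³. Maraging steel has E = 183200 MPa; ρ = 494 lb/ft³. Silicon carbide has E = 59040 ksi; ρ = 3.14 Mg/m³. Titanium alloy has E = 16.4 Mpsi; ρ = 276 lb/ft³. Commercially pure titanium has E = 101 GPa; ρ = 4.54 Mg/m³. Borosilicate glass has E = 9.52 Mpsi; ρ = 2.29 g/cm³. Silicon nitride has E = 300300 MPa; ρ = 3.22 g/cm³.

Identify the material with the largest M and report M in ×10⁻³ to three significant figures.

In SI units:
  low-carbon steel: E = 205.0 GPa, ρ = 7817 kg/m³
  maraging steel: E = 183.2 GPa, ρ = 7913 kg/m³
  silicon carbide: E = 407.1 GPa, ρ = 3140 kg/m³
  titanium alloy: E = 113.1 GPa, ρ = 4421 kg/m³
  commercially pure titanium: E = 101.0 GPa, ρ = 4540 kg/m³
  borosilicate glass: E = 65.64 GPa, ρ = 2290 kg/m³
  silicon nitride: E = 300.3 GPa, ρ = 3220 kg/m³
  silicon carbide: M = 6.43×10⁻³
  silicon nitride: M = 5.38×10⁻³
  borosilicate glass: M = 3.54×10⁻³
  titanium alloy: M = 2.41×10⁻³
  commercially pure titanium: M = 2.21×10⁻³
  low-carbon steel: M = 1.83×10⁻³
  maraging steel: M = 1.71×10⁻³
Highest index: silicon carbide.

silicon carbide, M = 6.43×10⁻³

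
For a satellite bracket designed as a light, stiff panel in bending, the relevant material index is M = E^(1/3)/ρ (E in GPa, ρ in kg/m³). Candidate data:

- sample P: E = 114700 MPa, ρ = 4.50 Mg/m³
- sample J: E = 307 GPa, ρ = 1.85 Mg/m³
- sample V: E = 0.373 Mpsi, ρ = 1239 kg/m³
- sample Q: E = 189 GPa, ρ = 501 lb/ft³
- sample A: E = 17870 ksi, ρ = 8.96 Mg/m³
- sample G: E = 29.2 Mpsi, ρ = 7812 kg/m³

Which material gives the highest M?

Putting every candidate on a common basis:
  sample P: E = 114.7 GPa, ρ = 4500 kg/m³
  sample J: E = 307.0 GPa, ρ = 1850 kg/m³
  sample V: E = 2.572 GPa, ρ = 1239 kg/m³
  sample Q: E = 189.0 GPa, ρ = 8025 kg/m³
  sample A: E = 123.2 GPa, ρ = 8960 kg/m³
  sample G: E = 201.3 GPa, ρ = 7812 kg/m³
  sample J: M = 3.65×10⁻³
  sample V: M = 1.11×10⁻³
  sample P: M = 1.08×10⁻³
  sample G: M = 0.750×10⁻³
  sample Q: M = 0.715×10⁻³
  sample A: M = 0.555×10⁻³
Sample J ranks first.

sample J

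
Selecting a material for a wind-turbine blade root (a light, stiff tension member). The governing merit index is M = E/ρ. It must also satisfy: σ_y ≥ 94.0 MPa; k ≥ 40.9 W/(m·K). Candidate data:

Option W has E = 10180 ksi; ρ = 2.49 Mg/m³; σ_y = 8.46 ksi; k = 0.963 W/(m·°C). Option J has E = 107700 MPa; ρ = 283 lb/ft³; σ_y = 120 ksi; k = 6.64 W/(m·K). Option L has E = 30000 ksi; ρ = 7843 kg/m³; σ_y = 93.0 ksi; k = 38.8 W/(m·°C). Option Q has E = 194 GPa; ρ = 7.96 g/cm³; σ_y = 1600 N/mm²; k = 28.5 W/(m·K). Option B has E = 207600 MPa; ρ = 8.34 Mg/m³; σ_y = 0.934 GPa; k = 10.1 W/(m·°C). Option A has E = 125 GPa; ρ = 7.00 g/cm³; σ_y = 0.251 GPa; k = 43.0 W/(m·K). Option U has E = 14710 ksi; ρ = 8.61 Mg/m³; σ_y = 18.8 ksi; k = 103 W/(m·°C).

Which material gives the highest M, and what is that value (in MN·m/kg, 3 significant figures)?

Screen on constraints: σ_y ≥ 94.0 MPa; k ≥ 40.9 W/(m·K). Survivors: option A, option U.
Convert each candidate to consistent units, then evaluate M:
  option A: E = 125.0 GPa, ρ = 7000 kg/m³
  option U: E = 101.4 GPa, ρ = 8610 kg/m³
  option A: M = 17.9 MN·m/kg
  option U: M = 11.8 MN·m/kg
Highest index: option A.

option A, M = 17.9 MN·m/kg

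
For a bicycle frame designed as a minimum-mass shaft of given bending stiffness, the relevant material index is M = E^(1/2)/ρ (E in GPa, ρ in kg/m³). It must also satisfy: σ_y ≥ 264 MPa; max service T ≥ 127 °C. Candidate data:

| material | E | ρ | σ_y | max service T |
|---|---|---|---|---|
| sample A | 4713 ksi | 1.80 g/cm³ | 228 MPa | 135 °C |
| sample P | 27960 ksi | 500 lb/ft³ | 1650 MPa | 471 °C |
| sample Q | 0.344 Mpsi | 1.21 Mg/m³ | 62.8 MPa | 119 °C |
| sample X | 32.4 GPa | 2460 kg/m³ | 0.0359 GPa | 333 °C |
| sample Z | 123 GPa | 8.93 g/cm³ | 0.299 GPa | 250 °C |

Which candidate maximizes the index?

sample P

Screen on constraints: σ_y ≥ 264 MPa; max service T ≥ 127 °C. Survivors: sample P, sample Z.
Putting every candidate on a common basis:
  sample P: E = 192.8 GPa, ρ = 8009 kg/m³
  sample Z: E = 123.0 GPa, ρ = 8930 kg/m³
  sample P: M = 1.73×10⁻³
  sample Z: M = 1.24×10⁻³
The maximum is for sample P.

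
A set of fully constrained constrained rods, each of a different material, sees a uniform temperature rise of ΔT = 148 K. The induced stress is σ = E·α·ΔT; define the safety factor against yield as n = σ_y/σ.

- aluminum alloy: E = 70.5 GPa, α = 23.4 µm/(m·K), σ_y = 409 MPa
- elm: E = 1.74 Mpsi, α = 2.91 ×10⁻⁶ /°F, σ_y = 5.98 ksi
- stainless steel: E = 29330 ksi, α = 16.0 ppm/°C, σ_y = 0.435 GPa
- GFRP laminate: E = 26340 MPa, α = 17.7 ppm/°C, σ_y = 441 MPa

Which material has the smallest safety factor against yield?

Converting E to GPa, α to ×10⁻⁶/K, σ_y to MPa, then σ and n for each:
  aluminum alloy: E = 70.50, α = 23.4, σ_y = 409.0 → σ = 244 MPa, n = 1.68
  elm: E = 12.00, α = 5.24, σ_y = 41.23 → σ = 9.30 MPa, n = 4.43
  stainless steel: E = 202.2, α = 16.0, σ_y = 435.0 → σ = 479 MPa, n = 0.908
  GFRP laminate: E = 26.34, α = 17.7, σ_y = 441.0 → σ = 69.0 MPa, n = 6.39
Stainless steel has the lowest safety factor, n = 0.908.

stainless steel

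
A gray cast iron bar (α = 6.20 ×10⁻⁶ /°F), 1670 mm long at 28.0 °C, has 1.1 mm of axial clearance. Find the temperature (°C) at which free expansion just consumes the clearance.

α = 6.20×10⁻⁶/°F × 9/5 = 11.2×10⁻⁶/K.
α·L₀·ΔT = 1.1 mm ⇒ ΔT = 1.1 / (11.2×10⁻⁶ × 1670.0) = 59.02 K.
T = 28.0 + 59.02 = 87.02 °C.

87.0 °C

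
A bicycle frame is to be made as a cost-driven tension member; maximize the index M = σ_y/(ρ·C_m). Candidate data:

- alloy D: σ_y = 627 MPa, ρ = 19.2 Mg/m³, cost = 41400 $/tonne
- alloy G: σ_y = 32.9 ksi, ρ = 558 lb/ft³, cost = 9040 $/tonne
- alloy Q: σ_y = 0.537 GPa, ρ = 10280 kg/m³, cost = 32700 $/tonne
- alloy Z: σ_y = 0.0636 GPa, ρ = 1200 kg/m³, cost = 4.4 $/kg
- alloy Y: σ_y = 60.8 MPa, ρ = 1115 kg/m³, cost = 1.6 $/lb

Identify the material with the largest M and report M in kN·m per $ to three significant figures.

Normalizing units and computing the index:
  alloy D: σ_y = 627.0 MPa, ρ = 19200 kg/m³, cost = 41.40 $/kg
  alloy G: σ_y = 226.8 MPa, ρ = 8938 kg/m³, cost = 9.040 $/kg
  alloy Q: σ_y = 537.0 MPa, ρ = 10280 kg/m³, cost = 32.70 $/kg
  alloy Z: σ_y = 63.60 MPa, ρ = 1200 kg/m³, cost = 4.400 $/kg
  alloy Y: σ_y = 60.80 MPa, ρ = 1115 kg/m³, cost = 3.527 $/kg
  alloy Y: M = 15.5 kN·m per $
  alloy Z: M = 12.0 kN·m per $
  alloy G: M = 2.81 kN·m per $
  alloy Q: M = 1.60 kN·m per $
  alloy D: M = 0.789 kN·m per $
Alloy Y has the largest M.

alloy Y, M = 15.5 kN·m per $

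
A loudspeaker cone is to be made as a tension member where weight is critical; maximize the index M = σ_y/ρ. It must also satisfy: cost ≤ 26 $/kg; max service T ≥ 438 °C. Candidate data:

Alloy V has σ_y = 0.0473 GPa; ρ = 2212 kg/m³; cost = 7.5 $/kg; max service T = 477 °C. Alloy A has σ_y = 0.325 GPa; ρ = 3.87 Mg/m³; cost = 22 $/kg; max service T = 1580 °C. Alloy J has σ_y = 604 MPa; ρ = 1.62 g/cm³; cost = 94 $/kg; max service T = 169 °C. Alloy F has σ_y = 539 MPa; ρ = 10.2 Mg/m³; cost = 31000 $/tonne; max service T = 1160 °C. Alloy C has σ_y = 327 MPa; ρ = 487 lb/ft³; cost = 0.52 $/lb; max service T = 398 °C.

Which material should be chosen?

alloy A

Screen on constraints: cost ≤ 26 $/kg; max service T ≥ 438 °C. Survivors: alloy V, alloy A.
Normalizing units and computing the index:
  alloy V: σ_y = 47.30 MPa, ρ = 2212 kg/m³
  alloy A: σ_y = 325.0 MPa, ρ = 3870 kg/m³
  alloy A: M = 84.0 kN·m/kg
  alloy V: M = 21.4 kN·m/kg
The maximum is for alloy A.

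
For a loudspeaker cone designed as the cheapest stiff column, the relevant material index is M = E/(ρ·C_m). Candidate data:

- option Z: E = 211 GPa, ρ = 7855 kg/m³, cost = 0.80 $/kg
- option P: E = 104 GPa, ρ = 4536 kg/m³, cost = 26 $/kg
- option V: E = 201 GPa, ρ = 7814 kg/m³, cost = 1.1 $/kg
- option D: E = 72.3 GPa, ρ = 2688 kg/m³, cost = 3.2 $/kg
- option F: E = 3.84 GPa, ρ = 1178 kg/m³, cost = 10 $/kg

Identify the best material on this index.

option Z

Computing M directly (units already consistent):
  option Z: M = 33.6 MN·m per $
  option V: M = 23.4 MN·m per $
  option D: M = 8.41 MN·m per $
  option P: M = 0.882 MN·m per $
  option F: M = 0.326 MN·m per $
Option Z has the largest M.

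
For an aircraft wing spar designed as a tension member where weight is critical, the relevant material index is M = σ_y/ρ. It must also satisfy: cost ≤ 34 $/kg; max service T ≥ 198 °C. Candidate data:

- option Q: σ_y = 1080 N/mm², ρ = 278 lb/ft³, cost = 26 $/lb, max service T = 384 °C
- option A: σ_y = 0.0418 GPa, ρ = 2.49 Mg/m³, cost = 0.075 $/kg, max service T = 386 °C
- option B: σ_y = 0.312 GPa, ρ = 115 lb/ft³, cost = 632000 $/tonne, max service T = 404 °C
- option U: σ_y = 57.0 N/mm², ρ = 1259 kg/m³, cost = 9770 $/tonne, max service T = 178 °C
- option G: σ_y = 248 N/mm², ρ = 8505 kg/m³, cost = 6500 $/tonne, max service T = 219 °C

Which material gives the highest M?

Screen on constraints: cost ≤ 34 $/kg; max service T ≥ 198 °C. Survivors: option A, option G.
Putting every candidate on a common basis:
  option A: σ_y = 41.80 MPa, ρ = 2490 kg/m³
  option G: σ_y = 248.0 MPa, ρ = 8505 kg/m³
  option G: M = 29.2 kN·m/kg
  option A: M = 16.8 kN·m/kg
Option G has the largest M.

option G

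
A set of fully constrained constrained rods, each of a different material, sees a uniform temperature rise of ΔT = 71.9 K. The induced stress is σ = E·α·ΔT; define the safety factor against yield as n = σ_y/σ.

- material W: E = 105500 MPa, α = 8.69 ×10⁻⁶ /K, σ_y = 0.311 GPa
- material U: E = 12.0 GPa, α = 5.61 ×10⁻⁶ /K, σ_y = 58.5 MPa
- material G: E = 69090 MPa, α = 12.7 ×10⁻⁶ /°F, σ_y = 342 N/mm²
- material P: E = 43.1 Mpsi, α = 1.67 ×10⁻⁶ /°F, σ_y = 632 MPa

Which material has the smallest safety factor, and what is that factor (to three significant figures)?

material G, n = 3.01

In consistent units (E in GPa, α in ×10⁻⁶/K, σ_y in MPa):
  material W: E = 105.5, α = 8.69, σ_y = 311.0 → σ = 65.9 MPa, n = 4.72
  material U: E = 12.00, α = 5.61, σ_y = 58.50 → σ = 4.84 MPa, n = 12.1
  material G: E = 69.09, α = 22.9, σ_y = 342.0 → σ = 114 MPa, n = 3.01
  material P: E = 297.2, α = 3.01, σ_y = 632.0 → σ = 64.2 MPa, n = 9.84
Smallest n: material G with n = 3.01.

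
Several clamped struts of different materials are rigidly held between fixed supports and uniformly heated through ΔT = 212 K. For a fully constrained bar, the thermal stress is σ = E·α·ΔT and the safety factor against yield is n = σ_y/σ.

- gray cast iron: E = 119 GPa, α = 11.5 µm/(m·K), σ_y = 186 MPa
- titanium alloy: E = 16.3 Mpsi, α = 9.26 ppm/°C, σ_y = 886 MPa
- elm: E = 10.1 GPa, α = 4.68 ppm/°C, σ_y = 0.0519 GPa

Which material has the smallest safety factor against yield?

gray cast iron

Per material, after unit conversion:
  gray cast iron: E = 119.0, α = 11.5, σ_y = 186.0 → σ = 290 MPa, n = 0.641
  titanium alloy: E = 112.4, α = 9.26, σ_y = 886.0 → σ = 221 MPa, n = 4.02
  elm: E = 10.10, α = 4.68, σ_y = 51.90 → σ = 10.0 MPa, n = 5.18
Smallest n: gray cast iron with n = 0.641.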